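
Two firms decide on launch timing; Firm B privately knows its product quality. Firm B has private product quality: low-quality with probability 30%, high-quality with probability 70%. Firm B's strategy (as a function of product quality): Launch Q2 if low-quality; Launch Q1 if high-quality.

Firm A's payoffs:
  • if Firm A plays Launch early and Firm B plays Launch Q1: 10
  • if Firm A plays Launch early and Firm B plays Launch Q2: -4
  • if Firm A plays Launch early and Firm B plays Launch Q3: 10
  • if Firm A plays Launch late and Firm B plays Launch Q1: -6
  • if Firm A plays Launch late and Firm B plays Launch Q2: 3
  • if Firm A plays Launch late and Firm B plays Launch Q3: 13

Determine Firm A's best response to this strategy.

E[Launch early] = 0.3·(-4) + 0.7·(10) = 5.8
E[Launch late] = 0.3·(3) + 0.7·(-6) = -3.3
Best response: Launch early (5.8 is the largest).

Launch early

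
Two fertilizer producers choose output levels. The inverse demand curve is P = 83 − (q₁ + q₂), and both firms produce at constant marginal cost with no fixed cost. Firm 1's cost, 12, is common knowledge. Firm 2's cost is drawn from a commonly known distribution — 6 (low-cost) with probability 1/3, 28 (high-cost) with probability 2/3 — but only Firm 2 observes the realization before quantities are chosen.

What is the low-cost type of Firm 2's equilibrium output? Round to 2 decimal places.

Firm 2 with cost c maximizes (83 − (q₁+q₂) − c)·q₂, giving q₂(c) = (83 − c − q₁)/2.
E[c₂] = 1/3·6 + 2/3·28 = 20.6667
Firm 1's FOC against E[q₂] yields q₁ = (83 − 2·12 + E[c₂])/3 = (83 − 24 + 20.6667)/3 = 26.5556.
q₂(low-cost) = (83 − 6 − 26.5556)/2 = 25.2222.

25.22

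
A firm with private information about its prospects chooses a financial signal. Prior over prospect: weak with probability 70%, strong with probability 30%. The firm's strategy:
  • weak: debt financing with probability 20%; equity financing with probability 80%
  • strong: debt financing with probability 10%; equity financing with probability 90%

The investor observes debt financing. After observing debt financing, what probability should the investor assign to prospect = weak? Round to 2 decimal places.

P(debt financing) = 0.7·0.2 + 0.3·0.1 = 0.17
P(weak | debt financing) = (0.7·0.2) / 0.17 = 0.14 / 0.17 = 0.823529

0.82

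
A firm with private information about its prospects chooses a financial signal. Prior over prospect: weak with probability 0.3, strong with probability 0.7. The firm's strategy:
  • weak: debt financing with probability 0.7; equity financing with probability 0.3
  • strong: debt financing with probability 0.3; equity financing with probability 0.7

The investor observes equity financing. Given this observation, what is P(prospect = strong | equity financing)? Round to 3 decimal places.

0.845

P(equity financing) = 0.3·0.3 + 0.7·0.7 = 0.58
P(strong | equity financing) = (0.7·0.7) / 0.58 = 0.49 / 0.58 = 0.844828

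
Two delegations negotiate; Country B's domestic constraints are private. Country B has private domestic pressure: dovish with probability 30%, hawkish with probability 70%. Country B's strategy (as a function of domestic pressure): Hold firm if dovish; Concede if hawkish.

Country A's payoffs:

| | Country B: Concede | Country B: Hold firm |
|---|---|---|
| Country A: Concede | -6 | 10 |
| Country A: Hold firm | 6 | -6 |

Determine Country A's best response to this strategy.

E[Concede] = 0.3·(10) + 0.7·(-6) = -1.2
E[Hold firm] = 0.3·(-6) + 0.7·(6) = 2.4
Best response: Hold firm (2.4 is the largest).

Hold firm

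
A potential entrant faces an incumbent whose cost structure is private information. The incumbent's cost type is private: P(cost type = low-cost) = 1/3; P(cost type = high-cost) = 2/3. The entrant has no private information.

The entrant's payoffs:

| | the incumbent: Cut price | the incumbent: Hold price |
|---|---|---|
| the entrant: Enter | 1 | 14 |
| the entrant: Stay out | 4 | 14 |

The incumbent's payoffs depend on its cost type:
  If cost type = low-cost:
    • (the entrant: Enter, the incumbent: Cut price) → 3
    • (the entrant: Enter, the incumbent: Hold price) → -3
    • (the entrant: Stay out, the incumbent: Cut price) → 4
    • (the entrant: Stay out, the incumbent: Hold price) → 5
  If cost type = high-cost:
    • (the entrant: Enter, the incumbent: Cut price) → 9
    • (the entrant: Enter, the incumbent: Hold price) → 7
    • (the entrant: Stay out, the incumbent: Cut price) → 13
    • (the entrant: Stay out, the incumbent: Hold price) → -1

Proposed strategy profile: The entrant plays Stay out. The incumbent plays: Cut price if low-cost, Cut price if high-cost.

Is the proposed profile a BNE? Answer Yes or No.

The entrant plays Stay out: E[Stay out] = 1/3·(4) + 2/3·(4) = 4; E[Enter] = 1. Best-responding. ✓
The incumbent (cost type low-cost), facing Stay out: Cut price gives 4, Hold price gives 5. Proposed Cut price is not best — profitable deviation exists. ✗
The incumbent (cost type high-cost), facing Stay out: Cut price gives 13, Hold price gives -1. Proposed Cut price is best. ✓

No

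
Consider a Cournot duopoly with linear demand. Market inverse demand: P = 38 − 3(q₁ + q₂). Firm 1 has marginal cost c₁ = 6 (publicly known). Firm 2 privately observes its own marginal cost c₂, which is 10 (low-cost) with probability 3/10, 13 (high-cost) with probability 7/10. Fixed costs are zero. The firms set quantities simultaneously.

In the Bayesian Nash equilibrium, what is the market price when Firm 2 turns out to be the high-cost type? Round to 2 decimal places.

Each type of Firm 2 best-responds to q₁; Firm 1 best-responds to the expected q₂ over Firm 2's types.
Firm 2 with cost c maximizes (38 − 3(q₁+q₂) − c)·q₂, giving q₂(c) = (38 − c − 3q₁)/6.
E[c₂] = 3/10·10 + 7/10·13 = 12.1
Firm 1's FOC against E[q₂] yields q₁ = (38 − 2·6 + E[c₂])/9 = (38 − 12 + 12.1)/9 = 4.23333.
q₂(high-cost) = 2.05, so P = 38 − 3·(4.23333 + 2.05) = 19.15.

19.15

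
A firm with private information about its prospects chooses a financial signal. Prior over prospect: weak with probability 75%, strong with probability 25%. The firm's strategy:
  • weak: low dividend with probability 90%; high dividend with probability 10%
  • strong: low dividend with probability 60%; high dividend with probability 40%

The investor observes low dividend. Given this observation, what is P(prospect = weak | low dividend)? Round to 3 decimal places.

P(low dividend) = 0.75·0.9 + 0.25·0.6 = 0.825
P(weak | low dividend) = (0.75·0.9) / 0.825 = 0.675 / 0.825 = 0.818182

0.818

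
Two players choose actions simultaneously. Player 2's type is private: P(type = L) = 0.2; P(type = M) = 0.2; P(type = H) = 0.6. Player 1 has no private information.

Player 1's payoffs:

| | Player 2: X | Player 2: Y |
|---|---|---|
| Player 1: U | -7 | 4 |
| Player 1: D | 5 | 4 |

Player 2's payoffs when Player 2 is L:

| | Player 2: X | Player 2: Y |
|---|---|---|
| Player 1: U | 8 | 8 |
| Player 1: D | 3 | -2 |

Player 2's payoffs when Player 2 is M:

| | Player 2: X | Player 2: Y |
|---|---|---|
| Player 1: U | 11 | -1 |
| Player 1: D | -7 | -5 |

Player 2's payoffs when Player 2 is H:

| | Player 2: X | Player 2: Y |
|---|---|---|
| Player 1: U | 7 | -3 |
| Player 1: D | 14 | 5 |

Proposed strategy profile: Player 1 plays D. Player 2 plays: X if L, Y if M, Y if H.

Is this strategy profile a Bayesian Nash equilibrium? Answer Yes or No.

Player 1 plays D: E[D] = 0.2·(5) + 0.2·(4) + 0.6·(4) = 4.2; E[U] = 1.8. Best-responding. ✓
Player 2 (type L), facing D: X gives 3, Y gives -2. Proposed X is best. ✓
Player 2 (type M), facing D: X gives -7, Y gives -5. Proposed Y is best. ✓
Player 2 (type H), facing D: X gives 14, Y gives 5. Proposed Y is not best — profitable deviation exists. ✗

No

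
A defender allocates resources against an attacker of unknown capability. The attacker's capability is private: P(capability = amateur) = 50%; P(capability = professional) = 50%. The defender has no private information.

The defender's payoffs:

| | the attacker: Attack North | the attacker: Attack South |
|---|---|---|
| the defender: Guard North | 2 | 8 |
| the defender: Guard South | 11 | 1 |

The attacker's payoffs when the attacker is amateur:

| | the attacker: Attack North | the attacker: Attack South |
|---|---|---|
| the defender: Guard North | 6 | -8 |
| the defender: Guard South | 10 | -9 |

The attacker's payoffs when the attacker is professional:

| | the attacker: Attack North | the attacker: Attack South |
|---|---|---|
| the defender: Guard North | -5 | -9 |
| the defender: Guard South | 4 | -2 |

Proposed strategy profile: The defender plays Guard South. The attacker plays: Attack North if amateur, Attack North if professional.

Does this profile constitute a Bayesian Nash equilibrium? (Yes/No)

Yes

A profile is a BNE iff every type of every player is best-responding given beliefs about the other side.
The defender plays Guard South: E[Guard South] = 0.5·(11) + 0.5·(11) = 11; E[Guard North] = 2. Best-responding. ✓
The attacker (capability amateur), facing Guard South: Attack North gives 10, Attack South gives -9. Proposed Attack North is best. ✓
The attacker (capability professional), facing Guard South: Attack North gives 4, Attack South gives -2. Proposed Attack North is best. ✓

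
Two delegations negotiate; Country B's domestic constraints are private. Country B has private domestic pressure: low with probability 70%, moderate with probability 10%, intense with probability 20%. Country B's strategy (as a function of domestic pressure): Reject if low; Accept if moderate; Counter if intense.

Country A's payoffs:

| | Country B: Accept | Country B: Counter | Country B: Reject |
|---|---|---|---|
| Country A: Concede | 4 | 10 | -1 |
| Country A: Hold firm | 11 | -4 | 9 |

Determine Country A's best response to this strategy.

E[Concede] = 0.7·(-1) + 0.1·(4) + 0.2·(10) = 1.7
E[Hold firm] = 0.7·(9) + 0.1·(11) + 0.2·(-4) = 6.6
Best response: Hold firm (6.6 is the largest).

Hold firm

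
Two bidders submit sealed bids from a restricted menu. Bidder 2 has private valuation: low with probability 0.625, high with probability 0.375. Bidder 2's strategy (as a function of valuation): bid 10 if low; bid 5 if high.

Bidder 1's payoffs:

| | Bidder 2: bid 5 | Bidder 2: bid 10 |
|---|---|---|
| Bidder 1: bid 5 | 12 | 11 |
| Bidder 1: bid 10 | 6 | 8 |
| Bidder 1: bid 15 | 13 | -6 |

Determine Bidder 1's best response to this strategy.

E[bid 5] = 0.625·(11) + 0.375·(12) = 11.375
E[bid 10] = 0.625·(8) + 0.375·(6) = 7.25
E[bid 15] = 0.625·(-6) + 0.375·(13) = 1.125
Best response: bid 5 (11.375 is the largest).

bid 5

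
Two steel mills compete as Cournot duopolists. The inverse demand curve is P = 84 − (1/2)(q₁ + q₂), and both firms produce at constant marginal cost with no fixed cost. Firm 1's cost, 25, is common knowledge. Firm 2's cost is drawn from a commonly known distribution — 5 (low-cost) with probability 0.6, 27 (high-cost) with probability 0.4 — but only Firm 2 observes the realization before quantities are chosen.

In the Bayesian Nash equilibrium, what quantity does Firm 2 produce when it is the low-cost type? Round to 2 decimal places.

63.07

Firm 2 with cost c maximizes (84 − (1/2)(q₁+q₂) − c)·q₂, giving q₂(c) = (84 − c − (1/2)q₁).
E[c₂] = 0.6·5 + 0.4·27 = 13.8
Firm 1's FOC against E[q₂] yields q₁ = (84 − 2·25 + E[c₂])/(3/2) = (84 − 50 + 13.8)/(3/2) = 31.8667.
q₂(low-cost) = (84 − 5 − (1/2)·31.8667) = 63.0667.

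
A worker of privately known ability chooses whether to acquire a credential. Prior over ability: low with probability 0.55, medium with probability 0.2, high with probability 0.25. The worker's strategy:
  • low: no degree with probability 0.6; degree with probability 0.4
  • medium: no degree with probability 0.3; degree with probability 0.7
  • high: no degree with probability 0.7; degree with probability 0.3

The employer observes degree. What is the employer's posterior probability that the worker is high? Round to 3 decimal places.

Apply Bayes' rule using the sender's strategy as the likelihood.
P(degree) = 0.55·0.4 + 0.2·0.7 + 0.25·0.3 = 0.435
P(high | degree) = (0.25·0.3) / 0.435 = 0.075 / 0.435 = 0.172414

0.172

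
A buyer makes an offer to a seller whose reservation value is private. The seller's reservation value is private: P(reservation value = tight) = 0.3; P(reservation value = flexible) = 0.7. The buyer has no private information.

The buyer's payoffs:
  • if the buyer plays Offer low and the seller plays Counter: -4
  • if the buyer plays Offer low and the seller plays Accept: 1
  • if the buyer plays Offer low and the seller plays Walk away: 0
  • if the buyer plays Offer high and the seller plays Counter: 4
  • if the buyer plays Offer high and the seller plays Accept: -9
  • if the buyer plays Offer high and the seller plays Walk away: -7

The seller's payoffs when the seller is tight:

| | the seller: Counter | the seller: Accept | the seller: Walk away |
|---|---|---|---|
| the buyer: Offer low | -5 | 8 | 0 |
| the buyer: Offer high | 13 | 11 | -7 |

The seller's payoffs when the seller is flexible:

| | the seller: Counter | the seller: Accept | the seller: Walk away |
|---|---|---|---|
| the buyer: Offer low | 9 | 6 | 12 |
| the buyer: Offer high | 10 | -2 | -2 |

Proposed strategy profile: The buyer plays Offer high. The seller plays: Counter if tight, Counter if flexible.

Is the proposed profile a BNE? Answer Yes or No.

Yes

The buyer plays Offer high: E[Offer high] = 0.3·(4) + 0.7·(4) = 4; E[Offer low] = -4. Best-responding. ✓
The seller (reservation value tight), facing Offer high: Counter gives 13, Accept gives 11, Walk away gives -7. Proposed Counter is best. ✓
The seller (reservation value flexible), facing Offer high: Counter gives 10, Accept gives -2, Walk away gives -2. Proposed Counter is best. ✓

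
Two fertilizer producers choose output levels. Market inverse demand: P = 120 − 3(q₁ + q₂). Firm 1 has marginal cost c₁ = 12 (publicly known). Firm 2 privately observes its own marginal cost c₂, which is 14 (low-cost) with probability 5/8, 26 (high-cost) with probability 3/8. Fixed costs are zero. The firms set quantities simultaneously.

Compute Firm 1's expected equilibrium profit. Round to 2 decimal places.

485.56

Firm 2 with cost c maximizes (120 − 3(q₁+q₂) − c)·q₂, giving q₂(c) = (120 − c − 3q₁)/6.
E[c₂] = 5/8·14 + 3/8·26 = 18.5
Firm 1's FOC against E[q₂] yields q₁ = (120 − 2·12 + E[c₂])/9 = (120 − 24 + 18.5)/9 = 12.7222.
E[P] = 120 − 3·(q₁ + E[q₂]) = 50.1667; Firm 1's expected profit = (E[P] − 12)·q₁ = (50.1667 − 12)·12.7222 = 485.565.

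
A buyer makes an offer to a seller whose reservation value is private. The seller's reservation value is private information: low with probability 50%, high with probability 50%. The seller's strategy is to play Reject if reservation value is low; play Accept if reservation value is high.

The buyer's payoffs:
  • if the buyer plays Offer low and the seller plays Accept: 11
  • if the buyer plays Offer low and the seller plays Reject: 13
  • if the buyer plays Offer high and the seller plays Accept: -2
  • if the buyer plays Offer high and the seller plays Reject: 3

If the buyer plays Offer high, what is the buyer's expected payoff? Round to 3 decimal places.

E[Offer high] = 0.5·3 + 0.5·(-2) = 1.5 + (-1) = 0.5

0.500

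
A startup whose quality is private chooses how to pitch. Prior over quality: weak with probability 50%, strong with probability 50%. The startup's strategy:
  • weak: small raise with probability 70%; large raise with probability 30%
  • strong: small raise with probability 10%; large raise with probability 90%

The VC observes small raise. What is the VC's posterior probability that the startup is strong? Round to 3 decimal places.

0.125

P(small raise) = 0.5·0.7 + 0.5·0.1 = 0.4
P(strong | small raise) = (0.5·0.1) / 0.4 = 0.05 / 0.4 = 0.125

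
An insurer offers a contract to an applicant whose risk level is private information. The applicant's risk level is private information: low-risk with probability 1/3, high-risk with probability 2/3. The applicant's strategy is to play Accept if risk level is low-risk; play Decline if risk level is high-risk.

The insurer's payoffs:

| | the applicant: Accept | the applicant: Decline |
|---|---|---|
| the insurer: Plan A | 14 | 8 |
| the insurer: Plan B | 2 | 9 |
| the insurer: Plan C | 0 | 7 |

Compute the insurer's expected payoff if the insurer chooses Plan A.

Take the expectation over the applicant's risk level, weighting each type's action by its prior probability.
E[Plan A] = 1/3·14 + 2/3·8 = 14/3 + 16/3 = 10

10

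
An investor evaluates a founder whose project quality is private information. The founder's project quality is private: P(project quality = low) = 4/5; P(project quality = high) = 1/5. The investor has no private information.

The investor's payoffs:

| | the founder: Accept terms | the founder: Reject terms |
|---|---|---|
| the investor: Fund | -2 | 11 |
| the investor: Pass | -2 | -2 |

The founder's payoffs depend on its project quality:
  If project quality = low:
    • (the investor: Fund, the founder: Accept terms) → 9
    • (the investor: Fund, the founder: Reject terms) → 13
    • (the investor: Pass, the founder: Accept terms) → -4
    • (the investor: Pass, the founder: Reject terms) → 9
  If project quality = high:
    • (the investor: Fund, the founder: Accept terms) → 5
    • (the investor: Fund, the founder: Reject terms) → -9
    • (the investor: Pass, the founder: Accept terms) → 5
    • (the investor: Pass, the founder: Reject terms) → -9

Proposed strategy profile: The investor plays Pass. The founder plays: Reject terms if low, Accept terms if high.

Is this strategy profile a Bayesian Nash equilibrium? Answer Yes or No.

No

The investor plays Pass: E[Pass] = 4/5·(-2) + 1/5·(-2) = -2; E[Fund] = 42/5. Not best-responding. ✗
The founder (project quality low), facing Pass: Accept terms gives -4, Reject terms gives 9. Proposed Reject terms is best. ✓
The founder (project quality high), facing Pass: Accept terms gives 5, Reject terms gives -9. Proposed Accept terms is best. ✓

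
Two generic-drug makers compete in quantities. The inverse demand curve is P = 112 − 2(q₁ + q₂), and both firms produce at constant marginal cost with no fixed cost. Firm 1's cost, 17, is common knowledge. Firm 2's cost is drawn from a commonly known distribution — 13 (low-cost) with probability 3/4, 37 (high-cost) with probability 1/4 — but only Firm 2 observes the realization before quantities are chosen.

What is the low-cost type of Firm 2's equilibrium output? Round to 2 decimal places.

Firm 2 with cost c maximizes (112 − 2(q₁+q₂) − c)·q₂, giving q₂(c) = (112 − c − 2q₁)/4.
E[c₂] = 3/4·13 + 1/4·37 = 19
Firm 1's FOC against E[q₂] yields q₁ = (112 − 2·17 + E[c₂])/6 = (112 − 34 + 19)/6 = 16.1667.
q₂(low-cost) = (112 − 13 − 2·16.1667)/4 = 16.6667.

16.67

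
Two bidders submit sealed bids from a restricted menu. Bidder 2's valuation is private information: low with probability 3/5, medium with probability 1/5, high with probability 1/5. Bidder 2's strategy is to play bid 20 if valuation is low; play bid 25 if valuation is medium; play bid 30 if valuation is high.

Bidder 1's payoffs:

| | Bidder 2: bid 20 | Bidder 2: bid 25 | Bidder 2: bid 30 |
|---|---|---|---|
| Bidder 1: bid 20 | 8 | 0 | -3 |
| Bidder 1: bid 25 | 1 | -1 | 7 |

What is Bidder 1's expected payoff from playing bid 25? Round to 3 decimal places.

1.800

E[bid 25] = 3/5·1 + 1/5·(-1) + 1/5·7 = 3/5 + (-1/5) + 7/5 = 9/5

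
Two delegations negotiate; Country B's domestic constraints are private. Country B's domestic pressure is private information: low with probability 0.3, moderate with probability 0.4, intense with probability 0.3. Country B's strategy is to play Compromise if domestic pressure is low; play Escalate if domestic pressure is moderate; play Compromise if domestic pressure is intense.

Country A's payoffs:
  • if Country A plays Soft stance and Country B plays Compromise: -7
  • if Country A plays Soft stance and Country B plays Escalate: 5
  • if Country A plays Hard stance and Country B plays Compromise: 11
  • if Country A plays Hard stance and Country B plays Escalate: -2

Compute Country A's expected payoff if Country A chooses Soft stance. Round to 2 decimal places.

E[Soft stance] = 0.3·(-7) + 0.4·5 + 0.3·(-7) = (-2.1) + 2 + (-2.1) = -2.2

-2.20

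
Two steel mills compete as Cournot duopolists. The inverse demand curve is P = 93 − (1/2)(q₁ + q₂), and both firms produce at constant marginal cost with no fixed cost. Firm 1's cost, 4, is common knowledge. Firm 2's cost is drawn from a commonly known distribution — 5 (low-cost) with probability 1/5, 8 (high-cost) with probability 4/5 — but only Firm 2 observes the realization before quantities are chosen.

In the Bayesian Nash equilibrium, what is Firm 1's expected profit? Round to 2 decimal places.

Type-c best response for Firm 2: q₂(c) = (93 − c) − q₁/2.
Firm 1 maximizes expected profit; its first-order condition is 93 − q₁ − (1/2)E[q₂] − 4 = 0.
Substituting E[q₂] and solving: E[c₂] = 7.4, so q₁ = (93 − 2·4 + 7.4)/(3/2) = 61.6.
E[P] = 93 − (1/2)·(q₁ + E[q₂]) = 34.8; Firm 1's expected profit = (E[P] − 4)·q₁ = (34.8 − 4)·61.6 = 1897.28.

1897.28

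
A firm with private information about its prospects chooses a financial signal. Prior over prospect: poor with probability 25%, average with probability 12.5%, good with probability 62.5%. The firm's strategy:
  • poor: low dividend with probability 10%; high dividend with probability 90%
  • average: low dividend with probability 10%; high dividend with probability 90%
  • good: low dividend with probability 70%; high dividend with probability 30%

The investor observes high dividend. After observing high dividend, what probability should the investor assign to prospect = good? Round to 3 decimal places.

P(high dividend) = 0.25·0.9 + 0.125·0.9 + 0.625·0.3 = 0.525
P(good | high dividend) = (0.625·0.3) / 0.525 = 0.1875 / 0.525 = 0.357143

0.357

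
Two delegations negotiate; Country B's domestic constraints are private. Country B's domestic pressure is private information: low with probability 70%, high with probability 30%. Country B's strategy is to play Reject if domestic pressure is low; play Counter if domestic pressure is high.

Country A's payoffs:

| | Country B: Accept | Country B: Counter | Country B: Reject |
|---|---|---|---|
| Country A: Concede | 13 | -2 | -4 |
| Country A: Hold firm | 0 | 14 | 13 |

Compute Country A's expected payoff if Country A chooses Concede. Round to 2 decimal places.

-3.40

E[Concede] = 0.7·(-4) + 0.3·(-2) = (-2.8) + (-0.6) = -3.4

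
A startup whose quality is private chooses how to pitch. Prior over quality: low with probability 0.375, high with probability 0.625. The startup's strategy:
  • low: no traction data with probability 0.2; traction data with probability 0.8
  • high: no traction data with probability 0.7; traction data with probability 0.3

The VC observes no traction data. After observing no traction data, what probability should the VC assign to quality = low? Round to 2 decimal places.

Apply Bayes' rule using the sender's strategy as the likelihood.
P(no traction data) = 0.375·0.2 + 0.625·0.7 = 0.5125
P(low | no traction data) = (0.375·0.2) / 0.5125 = 0.075 / 0.5125 = 0.146341

0.15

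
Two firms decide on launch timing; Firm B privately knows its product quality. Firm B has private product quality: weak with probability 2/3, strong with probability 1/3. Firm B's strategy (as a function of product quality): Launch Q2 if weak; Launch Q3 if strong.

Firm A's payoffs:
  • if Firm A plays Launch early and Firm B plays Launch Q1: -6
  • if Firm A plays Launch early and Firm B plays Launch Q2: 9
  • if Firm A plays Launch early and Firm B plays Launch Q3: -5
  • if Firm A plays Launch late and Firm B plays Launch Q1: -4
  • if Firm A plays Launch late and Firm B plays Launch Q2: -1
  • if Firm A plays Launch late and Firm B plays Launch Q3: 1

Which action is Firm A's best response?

E[Launch early] = 2/3·(9) + 1/3·(-5) = 13/3
E[Launch late] = 2/3·(-1) + 1/3·(1) = -1/3
Best response: Launch early (13/3 is the largest).

Launch early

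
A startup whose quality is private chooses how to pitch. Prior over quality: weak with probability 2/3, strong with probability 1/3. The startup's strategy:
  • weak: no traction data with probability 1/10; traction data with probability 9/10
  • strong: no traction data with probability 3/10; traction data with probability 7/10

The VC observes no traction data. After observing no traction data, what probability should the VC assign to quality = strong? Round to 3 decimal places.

P(no traction data) = (2/3)·(1/10) + (1/3)·(3/10) = 1/6
P(strong | no traction data) = ((1/3)·(3/10)) / (1/6) = (1/10) / (1/6) = 3/5

0.600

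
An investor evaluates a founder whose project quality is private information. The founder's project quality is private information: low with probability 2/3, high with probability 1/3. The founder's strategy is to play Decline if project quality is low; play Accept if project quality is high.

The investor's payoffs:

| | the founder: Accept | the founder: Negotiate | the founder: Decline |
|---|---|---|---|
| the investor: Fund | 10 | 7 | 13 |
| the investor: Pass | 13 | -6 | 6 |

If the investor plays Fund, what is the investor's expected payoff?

Take the expectation over the founder's project quality, weighting each type's action by its prior probability.
E[Fund] = 2/3·13 + 1/3·10 = 26/3 + 10/3 = 12

12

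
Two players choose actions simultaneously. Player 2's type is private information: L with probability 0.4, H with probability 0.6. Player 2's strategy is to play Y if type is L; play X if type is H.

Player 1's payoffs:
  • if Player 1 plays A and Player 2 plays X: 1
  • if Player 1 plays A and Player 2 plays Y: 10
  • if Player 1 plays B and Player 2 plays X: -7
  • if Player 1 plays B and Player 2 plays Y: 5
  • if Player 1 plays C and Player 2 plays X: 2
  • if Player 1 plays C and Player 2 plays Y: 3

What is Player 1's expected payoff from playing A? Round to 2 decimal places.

Take the expectation over Player 2's type, weighting each type's action by its prior probability.
E[A] = 0.4·10 + 0.6·1 = 4 + 0.6 = 4.6

4.60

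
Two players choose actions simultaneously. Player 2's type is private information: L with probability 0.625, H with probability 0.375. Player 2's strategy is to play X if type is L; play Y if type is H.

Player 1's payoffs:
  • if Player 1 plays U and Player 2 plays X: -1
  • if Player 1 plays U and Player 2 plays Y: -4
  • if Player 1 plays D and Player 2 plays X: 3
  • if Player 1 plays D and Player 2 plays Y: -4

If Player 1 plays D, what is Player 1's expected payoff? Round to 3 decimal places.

0.375

E[D] = 0.625·3 + 0.375·(-4) = 1.875 + (-1.5) = 0.375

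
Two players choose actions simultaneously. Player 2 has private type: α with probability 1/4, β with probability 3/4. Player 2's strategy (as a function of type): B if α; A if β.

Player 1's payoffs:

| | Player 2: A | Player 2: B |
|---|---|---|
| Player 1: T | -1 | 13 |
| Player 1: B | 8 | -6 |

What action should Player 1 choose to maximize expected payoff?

E[T] = 1/4·(13) + 3/4·(-1) = 5/2
E[B] = 1/4·(-6) + 3/4·(8) = 9/2
Best response: B (9/2 is the largest).

B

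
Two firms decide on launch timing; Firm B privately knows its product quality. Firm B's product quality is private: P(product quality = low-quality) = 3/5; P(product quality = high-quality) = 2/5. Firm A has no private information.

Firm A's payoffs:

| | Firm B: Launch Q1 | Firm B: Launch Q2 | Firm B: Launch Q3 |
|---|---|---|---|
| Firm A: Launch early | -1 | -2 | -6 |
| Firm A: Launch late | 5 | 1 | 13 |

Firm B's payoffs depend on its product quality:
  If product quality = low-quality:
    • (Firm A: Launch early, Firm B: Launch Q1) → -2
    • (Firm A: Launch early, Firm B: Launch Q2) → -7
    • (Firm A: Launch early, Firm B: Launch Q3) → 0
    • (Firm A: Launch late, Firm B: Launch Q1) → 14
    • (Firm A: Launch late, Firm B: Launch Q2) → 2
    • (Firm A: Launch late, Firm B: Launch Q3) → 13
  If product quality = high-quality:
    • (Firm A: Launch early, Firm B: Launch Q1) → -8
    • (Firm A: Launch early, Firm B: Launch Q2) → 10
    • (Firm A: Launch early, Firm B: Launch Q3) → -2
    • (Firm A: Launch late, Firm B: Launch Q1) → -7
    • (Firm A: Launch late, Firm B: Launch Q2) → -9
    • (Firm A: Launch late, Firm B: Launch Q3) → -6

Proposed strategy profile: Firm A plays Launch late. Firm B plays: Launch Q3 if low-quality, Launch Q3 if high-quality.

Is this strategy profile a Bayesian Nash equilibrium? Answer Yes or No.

No

Firm A plays Launch late: E[Launch late] = 3/5·(13) + 2/5·(13) = 13; E[Launch early] = -6. Best-responding. ✓
Firm B (product quality low-quality), facing Launch late: Launch Q1 gives 14, Launch Q2 gives 2, Launch Q3 gives 13. Proposed Launch Q3 is not best — profitable deviation exists. ✗
Firm B (product quality high-quality), facing Launch late: Launch Q1 gives -7, Launch Q2 gives -9, Launch Q3 gives -6. Proposed Launch Q3 is best. ✓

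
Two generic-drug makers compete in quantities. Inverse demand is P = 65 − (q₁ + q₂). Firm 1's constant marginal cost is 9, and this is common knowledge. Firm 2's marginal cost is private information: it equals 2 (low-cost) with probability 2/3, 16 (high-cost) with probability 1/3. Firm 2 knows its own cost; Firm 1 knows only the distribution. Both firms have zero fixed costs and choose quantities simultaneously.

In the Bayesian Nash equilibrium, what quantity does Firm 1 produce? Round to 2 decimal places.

17.89

Type-c best response for Firm 2: q₂(c) = (65 − c)/2 − q₁/2.
Firm 1 maximizes expected profit; its first-order condition is 65 − 2q₁ − E[q₂] − 9 = 0.
Substituting E[q₂] and solving: E[c₂] = 6.66667, so q₁ = (65 − 2·9 + 6.66667)/3 = 17.8889.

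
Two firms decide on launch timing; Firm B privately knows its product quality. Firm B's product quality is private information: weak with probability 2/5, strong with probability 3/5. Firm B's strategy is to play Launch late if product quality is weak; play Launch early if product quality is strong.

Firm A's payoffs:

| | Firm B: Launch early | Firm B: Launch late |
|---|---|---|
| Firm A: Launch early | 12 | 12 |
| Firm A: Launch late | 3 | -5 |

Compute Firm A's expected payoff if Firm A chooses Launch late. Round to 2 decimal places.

Take the expectation over Firm B's product quality, weighting each type's action by its prior probability.
E[Launch late] = 2/5·(-5) + 3/5·3 = (-2) + 9/5 = -1/5

-0.20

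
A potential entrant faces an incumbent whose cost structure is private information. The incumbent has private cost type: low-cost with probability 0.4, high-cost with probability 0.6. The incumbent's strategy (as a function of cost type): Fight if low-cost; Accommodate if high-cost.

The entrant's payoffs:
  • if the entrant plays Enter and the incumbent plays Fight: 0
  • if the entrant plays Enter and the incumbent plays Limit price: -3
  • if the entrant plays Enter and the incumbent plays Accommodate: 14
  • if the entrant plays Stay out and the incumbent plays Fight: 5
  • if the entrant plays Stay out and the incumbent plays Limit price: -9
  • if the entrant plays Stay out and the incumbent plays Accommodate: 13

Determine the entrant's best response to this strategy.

Stay out

E[Enter] = 0.4·(0) + 0.6·(14) = 8.4
E[Stay out] = 0.4·(5) + 0.6·(13) = 9.8
Best response: Stay out (9.8 is the largest).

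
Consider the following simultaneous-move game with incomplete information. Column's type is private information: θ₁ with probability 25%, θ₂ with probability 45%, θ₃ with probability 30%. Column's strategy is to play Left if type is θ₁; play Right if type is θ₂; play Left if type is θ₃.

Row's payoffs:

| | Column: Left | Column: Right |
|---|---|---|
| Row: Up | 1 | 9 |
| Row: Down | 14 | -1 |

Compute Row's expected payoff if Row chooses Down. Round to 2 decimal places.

7.25

E[Down] = 0.25·14 + 0.45·(-1) + 0.3·14 = 3.5 + (-0.45) + 4.2 = 7.25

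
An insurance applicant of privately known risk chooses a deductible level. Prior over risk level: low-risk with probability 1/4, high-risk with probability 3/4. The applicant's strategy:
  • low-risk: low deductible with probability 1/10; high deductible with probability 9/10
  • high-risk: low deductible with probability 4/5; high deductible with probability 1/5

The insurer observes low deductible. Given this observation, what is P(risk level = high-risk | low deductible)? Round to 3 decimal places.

Apply Bayes' rule using the sender's strategy as the likelihood.
P(low deductible) = (1/4)·(1/10) + (3/4)·(4/5) = 5/8
P(high-risk | low deductible) = ((3/4)·(4/5)) / (5/8) = (3/5) / (5/8) = 24/25

0.960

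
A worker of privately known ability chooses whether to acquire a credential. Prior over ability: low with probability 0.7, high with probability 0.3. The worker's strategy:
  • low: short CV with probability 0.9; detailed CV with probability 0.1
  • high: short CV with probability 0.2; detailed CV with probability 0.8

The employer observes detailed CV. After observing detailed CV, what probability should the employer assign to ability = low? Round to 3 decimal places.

0.226

P(detailed CV) = 0.7·0.1 + 0.3·0.8 = 0.31
P(low | detailed CV) = (0.7·0.1) / 0.31 = 0.07 / 0.31 = 0.225806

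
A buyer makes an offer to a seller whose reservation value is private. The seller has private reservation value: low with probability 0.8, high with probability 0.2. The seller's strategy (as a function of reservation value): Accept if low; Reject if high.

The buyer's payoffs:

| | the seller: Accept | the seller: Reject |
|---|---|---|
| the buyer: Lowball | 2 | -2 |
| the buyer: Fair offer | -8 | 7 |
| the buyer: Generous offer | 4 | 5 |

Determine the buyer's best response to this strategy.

Generous offer

E[Lowball] = 0.8·(2) + 0.2·(-2) = 1.2
E[Fair offer] = 0.8·(-8) + 0.2·(7) = -5
E[Generous offer] = 0.8·(4) + 0.2·(5) = 4.2
Best response: Generous offer (4.2 is the largest).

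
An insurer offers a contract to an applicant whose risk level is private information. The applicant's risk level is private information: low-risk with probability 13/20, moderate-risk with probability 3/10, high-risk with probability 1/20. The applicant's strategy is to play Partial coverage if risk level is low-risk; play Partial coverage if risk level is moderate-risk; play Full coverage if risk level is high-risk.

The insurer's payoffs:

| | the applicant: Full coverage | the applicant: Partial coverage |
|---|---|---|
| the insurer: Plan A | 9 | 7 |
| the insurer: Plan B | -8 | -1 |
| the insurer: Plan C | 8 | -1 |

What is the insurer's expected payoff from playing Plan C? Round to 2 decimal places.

-0.55

E[Plan C] = 13/20·(-1) + 3/10·(-1) + 1/20·8 = (-13/20) + (-3/10) + 2/5 = -11/20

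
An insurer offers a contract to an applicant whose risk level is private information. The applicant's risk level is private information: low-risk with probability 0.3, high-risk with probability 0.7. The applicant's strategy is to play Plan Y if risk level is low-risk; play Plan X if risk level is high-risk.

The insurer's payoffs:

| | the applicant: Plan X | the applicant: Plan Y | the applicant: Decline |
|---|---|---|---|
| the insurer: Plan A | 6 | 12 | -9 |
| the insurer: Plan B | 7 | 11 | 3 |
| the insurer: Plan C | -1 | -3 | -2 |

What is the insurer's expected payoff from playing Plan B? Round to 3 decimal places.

8.200

E[Plan B] = 0.3·11 + 0.7·7 = 3.3 + 4.9 = 8.2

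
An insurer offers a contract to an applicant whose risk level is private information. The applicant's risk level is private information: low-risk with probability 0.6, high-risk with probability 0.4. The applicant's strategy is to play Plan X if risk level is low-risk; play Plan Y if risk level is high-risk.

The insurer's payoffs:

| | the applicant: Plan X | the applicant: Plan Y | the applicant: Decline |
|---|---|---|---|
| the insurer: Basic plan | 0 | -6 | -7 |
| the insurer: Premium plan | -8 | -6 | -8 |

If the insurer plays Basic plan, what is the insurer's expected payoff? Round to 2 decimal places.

-2.40

Take the expectation over the applicant's risk level, weighting each type's action by its prior probability.
E[Basic plan] = 0.6·0 + 0.4·(-6) = 0 + (-2.4) = -2.4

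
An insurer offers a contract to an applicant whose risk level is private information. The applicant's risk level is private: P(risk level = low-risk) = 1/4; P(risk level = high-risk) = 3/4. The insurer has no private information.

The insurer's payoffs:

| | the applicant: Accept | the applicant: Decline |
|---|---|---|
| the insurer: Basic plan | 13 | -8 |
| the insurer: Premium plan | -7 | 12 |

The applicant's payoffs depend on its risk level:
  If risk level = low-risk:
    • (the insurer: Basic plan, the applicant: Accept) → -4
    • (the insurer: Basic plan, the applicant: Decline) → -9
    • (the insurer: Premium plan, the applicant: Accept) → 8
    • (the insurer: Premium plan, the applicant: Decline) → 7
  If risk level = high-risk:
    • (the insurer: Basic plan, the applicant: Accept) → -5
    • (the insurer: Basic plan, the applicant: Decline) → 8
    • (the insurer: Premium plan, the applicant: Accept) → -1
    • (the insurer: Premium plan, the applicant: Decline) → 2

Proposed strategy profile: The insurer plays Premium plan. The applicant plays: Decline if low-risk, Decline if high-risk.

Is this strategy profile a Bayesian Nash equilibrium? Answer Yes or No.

No

A profile is a BNE iff every type of every player is best-responding given beliefs about the other side.
The insurer plays Premium plan: E[Premium plan] = 1/4·(12) + 3/4·(12) = 12; E[Basic plan] = -8. Best-responding. ✓
The applicant (risk level low-risk), facing Premium plan: Accept gives 8, Decline gives 7. Proposed Decline is not best — profitable deviation exists. ✗
The applicant (risk level high-risk), facing Premium plan: Accept gives -1, Decline gives 2. Proposed Decline is best. ✓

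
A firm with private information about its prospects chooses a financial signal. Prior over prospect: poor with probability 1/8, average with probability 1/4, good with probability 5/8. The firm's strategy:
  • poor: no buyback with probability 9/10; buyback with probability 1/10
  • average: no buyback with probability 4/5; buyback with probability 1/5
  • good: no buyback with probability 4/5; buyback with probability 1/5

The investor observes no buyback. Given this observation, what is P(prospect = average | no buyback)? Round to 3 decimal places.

0.246

Apply Bayes' rule using the sender's strategy as the likelihood.
P(no buyback) = (1/8)·(9/10) + (1/4)·(4/5) + (5/8)·(4/5) = 13/16
P(average | no buyback) = ((1/4)·(4/5)) / (13/16) = (1/5) / (13/16) = 16/65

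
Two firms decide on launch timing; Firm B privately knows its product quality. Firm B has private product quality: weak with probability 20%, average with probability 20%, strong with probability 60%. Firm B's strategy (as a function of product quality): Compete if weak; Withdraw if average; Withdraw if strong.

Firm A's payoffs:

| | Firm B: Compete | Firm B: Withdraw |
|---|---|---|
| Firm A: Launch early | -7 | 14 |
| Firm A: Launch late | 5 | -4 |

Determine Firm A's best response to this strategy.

Compute Firm A's expected payoff for each action, taking the expectation over Firm B's type.
E[Launch early] = 0.2·(-7) + 0.2·(14) + 0.6·(14) = 9.8
E[Launch late] = 0.2·(5) + 0.2·(-4) + 0.6·(-4) = -2.2
Best response: Launch early (9.8 is the largest).

Launch early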